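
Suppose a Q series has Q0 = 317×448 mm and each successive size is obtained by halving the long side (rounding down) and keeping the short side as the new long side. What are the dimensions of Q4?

Q1: ⌊448/2⌋ × 317 = 224 × 317 mm
Q2: ⌊317/2⌋ × 224 = 158 × 224 mm
Q3: ⌊224/2⌋ × 158 = 112 × 158 mm
Q4: ⌊158/2⌋ × 112 = 79 × 112 mm

79 × 112 mm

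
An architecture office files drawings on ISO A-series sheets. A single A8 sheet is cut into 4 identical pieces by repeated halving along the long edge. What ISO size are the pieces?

4 = 2^2, so 2 halving steps.
A8 → A9 → … → A10 after 2 steps.

A10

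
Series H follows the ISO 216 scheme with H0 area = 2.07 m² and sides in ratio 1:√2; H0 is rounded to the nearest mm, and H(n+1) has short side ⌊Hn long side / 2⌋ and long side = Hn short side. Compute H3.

Let H0's short side be w mm. w · w√2 = 2.07 m² = 2,070,000 mm², so w ≈ 1209.8 mm and w√2 ≈ 1711.0 mm → H0 = 1210 × 1711 mm.
H1: ⌊1711/2⌋ × 1210 = 855 × 1210 mm
H2: ⌊1210/2⌋ × 855 = 605 × 855 mm
H3: ⌊855/2⌋ × 605 = 427 × 605 mm

427 × 605 mm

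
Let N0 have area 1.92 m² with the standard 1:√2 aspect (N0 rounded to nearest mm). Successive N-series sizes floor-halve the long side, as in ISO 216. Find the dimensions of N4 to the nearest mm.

291 × 412 mm

Let N0's short side be w mm. w · w√2 = 1.92 m² = 1,920,000 mm², so w ≈ 1165.2 mm and w√2 ≈ 1647.8 mm → N0 = 1165 × 1648 mm.
N1: ⌊1648/2⌋ × 1165 = 824 × 1165 mm
N2: ⌊1165/2⌋ × 824 = 582 × 824 mm
N3: ⌊824/2⌋ × 582 = 412 × 582 mm
N4: ⌊582/2⌋ × 412 = 291 × 412 mm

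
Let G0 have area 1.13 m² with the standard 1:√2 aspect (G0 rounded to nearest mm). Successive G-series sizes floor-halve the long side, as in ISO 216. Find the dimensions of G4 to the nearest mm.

Let G0's short side be w mm. w · w√2 = 1.13 m² = 1,130,000 mm², so w ≈ 893.9 mm and w√2 ≈ 1264.1 mm → G0 = 894 × 1264 mm.
G1: ⌊1264/2⌋ × 894 = 632 × 894 mm
G2: ⌊894/2⌋ × 632 = 447 × 632 mm
G3: ⌊632/2⌋ × 447 = 316 × 447 mm
G4: ⌊447/2⌋ × 316 = 223 × 316 mm

223 × 316 mm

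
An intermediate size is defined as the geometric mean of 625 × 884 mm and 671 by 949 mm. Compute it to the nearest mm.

Short side: √(625 · 671) = √419375 ≈ 647.6 → 648 mm
Long side: √(884 · 949) = √838916 ≈ 915.9 → 916 mm

648 × 916 mm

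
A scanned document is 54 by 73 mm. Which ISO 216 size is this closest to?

Aspect ratio 73/54 ≈ 1.352 (ISO target is √2 ≈ 1.414).
In the A-series (A0 area = 1 m²): A8 = 52 × 74 mm.
Off by 3 mm total — nearest standard size.

A8 (52 × 74 mm)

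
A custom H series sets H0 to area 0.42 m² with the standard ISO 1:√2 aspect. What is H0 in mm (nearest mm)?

Let the short side be w mm. Then w · w√2 = 0.42 m² = 420,000 mm².
w² = 420,000/√2, so w ≈ 545.0 mm; long side = w√2 ≈ 770.7 mm.

545 × 771 mm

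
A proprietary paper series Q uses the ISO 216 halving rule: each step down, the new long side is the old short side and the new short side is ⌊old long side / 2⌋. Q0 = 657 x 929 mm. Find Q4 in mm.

Q1: ⌊929/2⌋ × 657 = 464 × 657 mm
Q2: ⌊657/2⌋ × 464 = 328 × 464 mm
Q3: ⌊464/2⌋ × 328 = 232 × 328 mm
Q4: ⌊328/2⌋ × 232 = 164 × 232 mm

164 × 232 mm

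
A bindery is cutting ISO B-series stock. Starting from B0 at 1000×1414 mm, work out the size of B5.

B1: ⌊1414/2⌋ × 1000 = 707 × 1000 mm
B2: ⌊1000/2⌋ × 707 = 500 × 707 mm
B3: ⌊707/2⌋ × 500 = 353 × 500 mm
B4: ⌊500/2⌋ × 353 = 250 × 353 mm
B5: ⌊353/2⌋ × 250 = 176 × 250 mm

176 × 250 mm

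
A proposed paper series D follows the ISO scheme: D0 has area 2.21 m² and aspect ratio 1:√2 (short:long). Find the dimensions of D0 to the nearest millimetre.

Let the short side be w mm. Then w · w√2 = 2.21 m² = 2,210,000 mm².
w² = 2,210,000/√2, so w ≈ 1250.1 mm; long side = w√2 ≈ 1767.9 mm.

1250 × 1768 mm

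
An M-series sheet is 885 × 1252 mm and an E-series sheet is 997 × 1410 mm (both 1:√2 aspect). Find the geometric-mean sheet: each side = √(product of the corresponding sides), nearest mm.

Short side: √(885 · 997) = √882345 ≈ 939.3 → 939 mm
Long side: √(1252 · 1410) = √1765320 ≈ 1328.7 → 1329 mm

939 × 1329 mm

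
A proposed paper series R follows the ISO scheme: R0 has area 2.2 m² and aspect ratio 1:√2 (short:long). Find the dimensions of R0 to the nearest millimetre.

Let the short side be w mm. Then w · w√2 = 2.2 m² = 2,200,000 mm².
w² = 2,200,000/√2, so w ≈ 1247.3 mm; long side = w√2 ≈ 1763.9 mm.

1247 × 1764 mm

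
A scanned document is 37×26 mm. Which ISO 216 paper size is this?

A10 (26 × 37 mm)

Aspect ratio 37/26 ≈ 1.423 — close to the ISO √2 ≈ 1.414.
In the A-series (A0 area = 1 m²): A10 = 26 × 37 mm.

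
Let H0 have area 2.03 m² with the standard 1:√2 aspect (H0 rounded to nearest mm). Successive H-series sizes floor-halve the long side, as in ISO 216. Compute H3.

423 × 599 mm

Let H0's short side be w mm. w · w√2 = 2.03 m² = 2,030,000 mm², so w ≈ 1198.1 mm and w√2 ≈ 1694.4 mm → H0 = 1198 × 1694 mm.
H1: ⌊1694/2⌋ × 1198 = 847 × 1198 mm
H2: ⌊1198/2⌋ × 847 = 599 × 847 mm
H3: ⌊847/2⌋ × 599 = 423 × 599 mm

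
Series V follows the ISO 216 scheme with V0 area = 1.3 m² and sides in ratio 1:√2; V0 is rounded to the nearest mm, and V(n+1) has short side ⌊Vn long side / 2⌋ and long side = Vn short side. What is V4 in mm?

Let V0's short side be w mm. w · w√2 = 1.3 m² = 1,300,000 mm², so w ≈ 958.8 mm and w√2 ≈ 1355.9 mm → V0 = 959 × 1356 mm.
V1: ⌊1356/2⌋ × 959 = 678 × 959 mm
V2: ⌊959/2⌋ × 678 = 479 × 678 mm
V3: ⌊678/2⌋ × 479 = 339 × 479 mm
V4: ⌊479/2⌋ × 339 = 239 × 339 mm

239 × 339 mm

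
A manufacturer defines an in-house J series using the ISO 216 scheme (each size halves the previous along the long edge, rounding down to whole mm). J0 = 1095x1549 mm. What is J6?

J1: ⌊1549/2⌋ × 1095 = 774 × 1095 mm
J2: ⌊1095/2⌋ × 774 = 547 × 774 mm
J3: ⌊774/2⌋ × 547 = 387 × 547 mm
J4: ⌊547/2⌋ × 387 = 273 × 387 mm
J5: ⌊387/2⌋ × 273 = 193 × 273 mm
J6: ⌊273/2⌋ × 193 = 136 × 193 mm

136 × 193 mm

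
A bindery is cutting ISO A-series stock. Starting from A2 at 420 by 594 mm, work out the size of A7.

A3: ⌊594/2⌋ × 420 = 297 × 420 mm
A4: ⌊420/2⌋ × 297 = 210 × 297 mm
A5: ⌊297/2⌋ × 210 = 148 × 210 mm
A6: ⌊210/2⌋ × 148 = 105 × 148 mm
A7: ⌊148/2⌋ × 105 = 74 × 105 mm

74 × 105 mm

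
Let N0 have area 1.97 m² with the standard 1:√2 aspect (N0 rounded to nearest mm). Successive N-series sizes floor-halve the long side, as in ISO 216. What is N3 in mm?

417 × 590 mm

Let N0's short side be w mm. w · w√2 = 1.97 m² = 1,970,000 mm², so w ≈ 1180.3 mm and w√2 ≈ 1669.1 mm → N0 = 1180 × 1669 mm.
N1: ⌊1669/2⌋ × 1180 = 834 × 1180 mm
N2: ⌊1180/2⌋ × 834 = 590 × 834 mm
N3: ⌊834/2⌋ × 590 = 417 × 590 mm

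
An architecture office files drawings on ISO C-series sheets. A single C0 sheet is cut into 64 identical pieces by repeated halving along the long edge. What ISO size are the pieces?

64 = 2^6, so 6 halving steps.
C0 → C1 → … → C6 after 6 steps.

C6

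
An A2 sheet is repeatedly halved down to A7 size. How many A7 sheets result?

Each ISO step halves the sheet: 1 × A2 → 2 × A3 → 4 × A4 → 8 × A5 → …
From A2 to A7 is 5 halving steps: 2^5 = 32.

32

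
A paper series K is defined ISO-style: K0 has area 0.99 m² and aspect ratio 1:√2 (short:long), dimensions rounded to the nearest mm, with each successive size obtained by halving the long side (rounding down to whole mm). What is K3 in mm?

295 × 418 mm

Let K0's short side be w mm. w · w√2 = 0.99 m² = 990,000 mm², so w ≈ 836.7 mm and w√2 ≈ 1183.2 mm → K0 = 837 × 1183 mm.
K1: ⌊1183/2⌋ × 837 = 591 × 837 mm
K2: ⌊837/2⌋ × 591 = 418 × 591 mm
K3: ⌊591/2⌋ × 418 = 295 × 418 mm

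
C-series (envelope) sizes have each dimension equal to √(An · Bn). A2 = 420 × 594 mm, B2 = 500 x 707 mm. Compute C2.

458 × 648 mm

Short side: √(420 · 500) = √210000 ≈ 458.3 → 458 mm
Long side: √(594 · 707) = √419958 ≈ 648.0 → 648 mm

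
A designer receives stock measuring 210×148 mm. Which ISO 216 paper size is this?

Aspect ratio 210/148 ≈ 1.419 — close to the ISO √2 ≈ 1.414.
In the A-series (A0 area = 1 m²): A5 = 148 × 210 mm.

A5 (148 × 210 mm)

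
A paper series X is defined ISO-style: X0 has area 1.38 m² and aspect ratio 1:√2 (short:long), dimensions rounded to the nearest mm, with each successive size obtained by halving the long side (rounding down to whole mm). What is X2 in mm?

Let X0's short side be w mm. w · w√2 = 1.38 m² = 1,380,000 mm², so w ≈ 987.8 mm and w√2 ≈ 1397.0 mm → X0 = 988 × 1397 mm.
X1: ⌊1397/2⌋ × 988 = 698 × 988 mm
X2: ⌊988/2⌋ × 698 = 494 × 698 mm

494 × 698 mm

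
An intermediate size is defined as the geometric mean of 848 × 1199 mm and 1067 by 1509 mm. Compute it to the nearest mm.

951 × 1345 mm

Short side: √(848 · 1067) = √904816 ≈ 951.2 → 951 mm
Long side: √(1199 · 1509) = √1809291 ≈ 1345.1 → 1345 mm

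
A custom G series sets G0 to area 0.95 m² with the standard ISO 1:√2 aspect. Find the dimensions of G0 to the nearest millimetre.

820 × 1159 mm

Let the short side be w mm. Then w · w√2 = 0.95 m² = 950,000 mm².
w² = 950,000/√2, so w ≈ 819.6 mm; long side = w√2 ≈ 1159.1 mm.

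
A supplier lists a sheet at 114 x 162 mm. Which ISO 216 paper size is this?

Aspect ratio 162/114 ≈ 1.421 — close to the ISO √2 ≈ 1.414.
In the C-series (envelope sizes, between A and B): C6 = 114 × 162 mm.

C6 (114 × 162 mm)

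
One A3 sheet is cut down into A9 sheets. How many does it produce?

64

Each ISO step halves the sheet: 1 × A3 → 2 × A4 → 4 × A5 → 8 × A6 → …
From A3 to A9 is 6 halving steps: 2^6 = 64.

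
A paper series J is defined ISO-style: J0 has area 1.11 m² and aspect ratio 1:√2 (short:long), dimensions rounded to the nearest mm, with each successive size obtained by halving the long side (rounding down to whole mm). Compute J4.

Let J0's short side be w mm. w · w√2 = 1.11 m² = 1,110,000 mm², so w ≈ 885.9 mm and w√2 ≈ 1252.9 mm → J0 = 886 × 1253 mm.
J1: ⌊1253/2⌋ × 886 = 626 × 886 mm
J2: ⌊886/2⌋ × 626 = 443 × 626 mm
J3: ⌊626/2⌋ × 443 = 313 × 443 mm
J4: ⌊443/2⌋ × 313 = 221 × 313 mm

221 × 313 mm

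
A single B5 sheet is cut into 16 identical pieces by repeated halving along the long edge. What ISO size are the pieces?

16 = 2^4, so 4 halving steps.
B5 → B6 → … → B9 after 4 steps.

B9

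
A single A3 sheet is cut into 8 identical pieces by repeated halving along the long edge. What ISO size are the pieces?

A6

8 = 2^3, so 3 halving steps.
A3 → A4 → … → A6 after 3 steps.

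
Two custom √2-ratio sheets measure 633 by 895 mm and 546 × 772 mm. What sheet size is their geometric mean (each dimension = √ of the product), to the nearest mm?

588 × 831 mm

Short side: √(633 · 546) = √345618 ≈ 587.9 → 588 mm
Long side: √(895 · 772) = √690940 ≈ 831.2 → 831 mm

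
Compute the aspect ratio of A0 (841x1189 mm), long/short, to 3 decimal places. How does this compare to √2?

1.414

1189 / 841 = 1.414
Matches √2 ≈ 1.414 — the ISO 216 defining ratio.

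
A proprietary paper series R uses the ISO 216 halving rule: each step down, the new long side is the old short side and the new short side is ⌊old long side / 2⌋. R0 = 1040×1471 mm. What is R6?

R1: ⌊1471/2⌋ × 1040 = 735 × 1040 mm
R2: ⌊1040/2⌋ × 735 = 520 × 735 mm
R3: ⌊735/2⌋ × 520 = 367 × 520 mm
R4: ⌊520/2⌋ × 367 = 260 × 367 mm
R5: ⌊367/2⌋ × 260 = 183 × 260 mm
R6: ⌊260/2⌋ × 183 = 130 × 183 mm

130 × 183 mm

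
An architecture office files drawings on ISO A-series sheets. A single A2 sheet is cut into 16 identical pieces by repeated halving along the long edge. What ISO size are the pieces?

A6

16 = 2^4, so 4 halving steps.
A2 → A3 → … → A6 after 4 steps.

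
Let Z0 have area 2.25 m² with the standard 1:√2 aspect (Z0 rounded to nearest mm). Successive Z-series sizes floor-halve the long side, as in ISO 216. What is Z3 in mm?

446 × 630 mm

Let Z0's short side be w mm. w · w√2 = 2.25 m² = 2,250,000 mm², so w ≈ 1261.3 mm and w√2 ≈ 1783.8 mm → Z0 = 1261 × 1784 mm.
Z1: ⌊1784/2⌋ × 1261 = 892 × 1261 mm
Z2: ⌊1261/2⌋ × 892 = 630 × 892 mm
Z3: ⌊892/2⌋ × 630 = 446 × 630 mm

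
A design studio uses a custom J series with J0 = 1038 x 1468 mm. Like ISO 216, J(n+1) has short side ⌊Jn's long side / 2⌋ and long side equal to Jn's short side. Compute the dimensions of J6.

129 × 183 mm

J1 = 734 × 1038 mm (from J0 by 1 halving).
J2: ⌊1038/2⌋ × 734 = 519 × 734 mm
J3: ⌊734/2⌋ × 519 = 367 × 519 mm
J4: ⌊519/2⌋ × 367 = 259 × 367 mm
J5: ⌊367/2⌋ × 259 = 183 × 259 mm
J6: ⌊259/2⌋ × 183 = 129 × 183 mm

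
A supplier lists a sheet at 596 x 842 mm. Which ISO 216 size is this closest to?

Aspect ratio 842/596 ≈ 1.413 — close to the ISO √2 ≈ 1.414.
In the A-series (A0 area = 1 m²): A1 = 594 × 841 mm.
Off by 3 mm total — nearest standard size.

A1 (594 × 841 mm)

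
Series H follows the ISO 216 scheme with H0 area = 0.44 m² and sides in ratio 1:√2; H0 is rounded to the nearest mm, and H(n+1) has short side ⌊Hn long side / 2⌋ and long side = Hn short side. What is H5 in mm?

Let H0's short side be w mm. w · w√2 = 0.44 m² = 440,000 mm², so w ≈ 557.8 mm and w√2 ≈ 788.8 mm → H0 = 558 × 789 mm.
H1: ⌊789/2⌋ × 558 = 394 × 558 mm
H2: ⌊558/2⌋ × 394 = 279 × 394 mm
H3: ⌊394/2⌋ × 279 = 197 × 279 mm
H4: ⌊279/2⌋ × 197 = 139 × 197 mm
H5: ⌊197/2⌋ × 139 = 98 × 139 mm

98 × 139 mm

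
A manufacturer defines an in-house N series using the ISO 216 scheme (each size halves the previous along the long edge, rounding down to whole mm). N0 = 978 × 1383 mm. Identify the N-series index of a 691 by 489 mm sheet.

N0: 978 × 1383 mm
N1: 691 × 978 mm
N2: 489 × 691 mm
N3: 345 × 489 mm
→ matches N2.

N2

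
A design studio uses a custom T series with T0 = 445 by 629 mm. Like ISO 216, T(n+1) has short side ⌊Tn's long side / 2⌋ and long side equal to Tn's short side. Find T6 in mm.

55 × 78 mm

T1: ⌊629/2⌋ × 445 = 314 × 445 mm
T2: ⌊445/2⌋ × 314 = 222 × 314 mm
T3: ⌊314/2⌋ × 222 = 157 × 222 mm
T4: ⌊222/2⌋ × 157 = 111 × 157 mm
T5: ⌊157/2⌋ × 111 = 78 × 111 mm
T6: ⌊111/2⌋ × 78 = 55 × 78 mm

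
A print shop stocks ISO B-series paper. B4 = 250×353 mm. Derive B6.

B5: ⌊353/2⌋ × 250 = 176 × 250 mm
B6: ⌊250/2⌋ × 176 = 125 × 176 mm

125 × 176 mm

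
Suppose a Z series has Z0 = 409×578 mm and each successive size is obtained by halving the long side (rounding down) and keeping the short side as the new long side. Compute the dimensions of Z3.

Z1: ⌊578/2⌋ × 409 = 289 × 409 mm
Z2: ⌊409/2⌋ × 289 = 204 × 289 mm
Z3: ⌊289/2⌋ × 204 = 144 × 204 mm

144 × 204 mm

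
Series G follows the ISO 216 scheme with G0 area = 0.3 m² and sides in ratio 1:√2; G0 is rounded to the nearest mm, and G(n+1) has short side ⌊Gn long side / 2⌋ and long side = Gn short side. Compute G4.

Let G0's short side be w mm. w · w√2 = 0.3 m² = 300,000 mm², so w ≈ 460.6 mm and w√2 ≈ 651.4 mm → G0 = 461 × 651 mm.
G1: ⌊651/2⌋ × 461 = 325 × 461 mm
G2: ⌊461/2⌋ × 325 = 230 × 325 mm
G3: ⌊325/2⌋ × 230 = 162 × 230 mm
G4: ⌊230/2⌋ × 162 = 115 × 162 mm

115 × 162 mm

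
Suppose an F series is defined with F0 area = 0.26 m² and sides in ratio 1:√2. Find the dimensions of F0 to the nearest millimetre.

429 × 606 mm

Let the short side be w mm. Then w · w√2 = 0.26 m² = 260,000 mm².
w² = 260,000/√2, so w ≈ 428.8 mm; long side = w√2 ≈ 606.4 mm.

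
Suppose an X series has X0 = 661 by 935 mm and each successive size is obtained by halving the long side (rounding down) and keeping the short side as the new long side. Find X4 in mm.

165 × 233 mm

X1: ⌊935/2⌋ × 661 = 467 × 661 mm
X2: ⌊661/2⌋ × 467 = 330 × 467 mm
X3: ⌊467/2⌋ × 330 = 233 × 330 mm
X4: ⌊330/2⌋ × 233 = 165 × 233 mm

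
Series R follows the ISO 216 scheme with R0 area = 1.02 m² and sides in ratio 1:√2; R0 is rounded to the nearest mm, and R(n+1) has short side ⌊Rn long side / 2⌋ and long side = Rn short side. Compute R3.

300 × 424 mm

Let R0's short side be w mm. w · w√2 = 1.02 m² = 1,020,000 mm², so w ≈ 849.3 mm and w√2 ≈ 1201.0 mm → R0 = 849 × 1201 mm.
R1: ⌊1201/2⌋ × 849 = 600 × 849 mm
R2: ⌊849/2⌋ × 600 = 424 × 600 mm
R3: ⌊600/2⌋ × 424 = 300 × 424 mm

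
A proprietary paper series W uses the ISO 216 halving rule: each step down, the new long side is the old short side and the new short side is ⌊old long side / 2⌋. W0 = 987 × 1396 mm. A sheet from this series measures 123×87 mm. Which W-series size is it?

W7

W0: 987 × 1396 mm
W1: 698 × 987 mm
W2: 493 × 698 mm
W3: 349 × 493 mm
W4: 246 × 349 mm
W5: 174 × 246 mm
W6: 123 × 174 mm
W7: 87 × 123 mm
W8: 61 × 87 mm
→ matches W7.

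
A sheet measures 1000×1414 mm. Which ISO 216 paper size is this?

B0 (1000 × 1414 mm)

Aspect ratio 1414/1000 ≈ 1.414 — close to the ISO √2 ≈ 1.414.
In the B-series (B0 = 1000 × 1414 mm): B0 = 1000 × 1414 mm.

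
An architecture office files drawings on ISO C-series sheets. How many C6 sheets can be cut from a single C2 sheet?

16

Each ISO step halves the sheet: 1 × C2 → 2 × C3 → 4 × C4 → 8 × C5 → …
From C2 to C6 is 4 halving steps: 2^4 = 16.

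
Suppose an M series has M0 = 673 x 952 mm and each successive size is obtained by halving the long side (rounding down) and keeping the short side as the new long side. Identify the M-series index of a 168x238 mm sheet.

M0: 673 × 952 mm
M1: 476 × 673 mm
M2: 336 × 476 mm
M3: 238 × 336 mm
M4: 168 × 238 mm
M5: 119 × 168 mm
→ matches M4.

M4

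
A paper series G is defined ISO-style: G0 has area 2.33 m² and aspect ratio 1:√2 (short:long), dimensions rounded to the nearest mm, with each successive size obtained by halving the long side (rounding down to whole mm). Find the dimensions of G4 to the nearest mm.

Let G0's short side be w mm. w · w√2 = 2.33 m² = 2,330,000 mm², so w ≈ 1283.6 mm and w√2 ≈ 1815.2 mm → G0 = 1284 × 1815 mm.
G1: ⌊1815/2⌋ × 1284 = 907 × 1284 mm
G2: ⌊1284/2⌋ × 907 = 642 × 907 mm
G3: ⌊907/2⌋ × 642 = 453 × 642 mm
G4: ⌊642/2⌋ × 453 = 321 × 453 mm

321 × 453 mm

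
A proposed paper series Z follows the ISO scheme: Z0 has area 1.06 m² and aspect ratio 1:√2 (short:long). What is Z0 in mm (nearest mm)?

Let the short side be w mm. Then w · w√2 = 1.06 m² = 1,060,000 mm².
w² = 1,060,000/√2, so w ≈ 865.8 mm; long side = w√2 ≈ 1224.4 mm.

866 × 1224 mm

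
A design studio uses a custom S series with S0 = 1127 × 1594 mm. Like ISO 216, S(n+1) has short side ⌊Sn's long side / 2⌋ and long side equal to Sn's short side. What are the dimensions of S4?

S1: ⌊1594/2⌋ × 1127 = 797 × 1127 mm
S2: ⌊1127/2⌋ × 797 = 563 × 797 mm
S3: ⌊797/2⌋ × 563 = 398 × 563 mm
S4: ⌊563/2⌋ × 398 = 281 × 398 mm

281 × 398 mm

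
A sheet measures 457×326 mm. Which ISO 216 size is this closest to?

Aspect ratio 457/326 ≈ 1.402 — close to the ISO √2 ≈ 1.414.
In the C-series (envelope sizes, between A and B): C3 = 324 × 458 mm.
Off by 3 mm total — nearest standard size.

C3 (324 × 458 mm)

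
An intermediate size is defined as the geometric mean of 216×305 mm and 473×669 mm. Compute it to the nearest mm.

320 × 452 mm

Short side: √(216 · 473) = √102168 ≈ 319.6 → 320 mm
Long side: √(305 · 669) = √204045 ≈ 451.7 → 452 mm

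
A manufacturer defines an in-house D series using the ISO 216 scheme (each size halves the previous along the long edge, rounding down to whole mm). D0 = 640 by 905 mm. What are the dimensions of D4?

160 × 226 mm

D1: ⌊905/2⌋ × 640 = 452 × 640 mm
D2: ⌊640/2⌋ × 452 = 320 × 452 mm
D3: ⌊452/2⌋ × 320 = 226 × 320 mm
D4: ⌊320/2⌋ × 226 = 160 × 226 mm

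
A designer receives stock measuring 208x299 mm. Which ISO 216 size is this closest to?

Aspect ratio 299/208 ≈ 1.438 (ISO target is √2 ≈ 1.414).
In the A-series (A0 area = 1 m²): A4 = 210 × 297 mm.
Off by 4 mm total — nearest standard size.

A4 (210 × 297 mm)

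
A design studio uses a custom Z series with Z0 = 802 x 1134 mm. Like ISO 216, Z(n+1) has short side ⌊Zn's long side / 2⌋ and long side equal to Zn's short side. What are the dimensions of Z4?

Z1: ⌊1134/2⌋ × 802 = 567 × 802 mm
Z2: ⌊802/2⌋ × 567 = 401 × 567 mm
Z3: ⌊567/2⌋ × 401 = 283 × 401 mm
Z4: ⌊401/2⌋ × 283 = 200 × 283 mm

200 × 283 mm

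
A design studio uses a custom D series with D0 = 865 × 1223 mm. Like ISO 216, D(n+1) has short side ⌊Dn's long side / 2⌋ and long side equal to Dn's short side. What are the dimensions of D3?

305 × 432 mm

D1: ⌊1223/2⌋ × 865 = 611 × 865 mm
D2: ⌊865/2⌋ × 611 = 432 × 611 mm
D3: ⌊611/2⌋ × 432 = 305 × 432 mm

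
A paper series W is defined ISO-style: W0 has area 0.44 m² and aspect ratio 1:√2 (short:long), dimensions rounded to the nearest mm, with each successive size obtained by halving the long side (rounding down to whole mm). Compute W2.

Let W0's short side be w mm. w · w√2 = 0.44 m² = 440,000 mm², so w ≈ 557.8 mm and w√2 ≈ 788.8 mm → W0 = 558 × 789 mm.
W1: ⌊789/2⌋ × 558 = 394 × 558 mm
W2: ⌊558/2⌋ × 394 = 279 × 394 mm

279 × 394 mm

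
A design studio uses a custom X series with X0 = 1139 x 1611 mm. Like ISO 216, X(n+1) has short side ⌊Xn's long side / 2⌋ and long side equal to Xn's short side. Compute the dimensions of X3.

402 × 569 mm

X1: ⌊1611/2⌋ × 1139 = 805 × 1139 mm
X2: ⌊1139/2⌋ × 805 = 569 × 805 mm
X3: ⌊805/2⌋ × 569 = 402 × 569 mm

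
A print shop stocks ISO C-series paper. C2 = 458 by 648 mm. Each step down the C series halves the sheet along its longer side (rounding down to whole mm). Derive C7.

81 × 114 mm

C3: ⌊648/2⌋ × 458 = 324 × 458 mm
C4: ⌊458/2⌋ × 324 = 229 × 324 mm
C5: ⌊324/2⌋ × 229 = 162 × 229 mm
C6: ⌊229/2⌋ × 162 = 114 × 162 mm
C7: ⌊162/2⌋ × 114 = 81 × 114 mm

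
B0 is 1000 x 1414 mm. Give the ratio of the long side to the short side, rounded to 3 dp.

1.414

1414 / 1000 = 1.414
Matches √2 ≈ 1.414 — the ISO 216 defining ratio.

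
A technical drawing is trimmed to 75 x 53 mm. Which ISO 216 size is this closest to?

A8 (52 × 74 mm)

Aspect ratio 75/53 ≈ 1.415 — close to the ISO √2 ≈ 1.414.
In the A-series (A0 area = 1 m²): A8 = 52 × 74 mm.
Off by 2 mm total — nearest standard size.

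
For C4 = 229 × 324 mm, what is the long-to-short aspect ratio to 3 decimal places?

1.415

324 / 229 = 1.415
Matches √2 ≈ 1.414 — the ISO 216 defining ratio.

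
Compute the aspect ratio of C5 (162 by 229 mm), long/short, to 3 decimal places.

1.414

229 / 162 = 1.414
Matches √2 ≈ 1.414 — the ISO 216 defining ratio.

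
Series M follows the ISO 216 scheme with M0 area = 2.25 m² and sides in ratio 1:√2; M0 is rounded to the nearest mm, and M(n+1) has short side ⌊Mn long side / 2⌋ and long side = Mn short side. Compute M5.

Let M0's short side be w mm. w · w√2 = 2.25 m² = 2,250,000 mm², so w ≈ 1261.3 mm and w√2 ≈ 1783.8 mm → M0 = 1261 × 1784 mm.
M1: ⌊1784/2⌋ × 1261 = 892 × 1261 mm
M2: ⌊1261/2⌋ × 892 = 630 × 892 mm
M3: ⌊892/2⌋ × 630 = 446 × 630 mm
M4: ⌊630/2⌋ × 446 = 315 × 446 mm
M5: ⌊446/2⌋ × 315 = 223 × 315 mm

223 × 315 mm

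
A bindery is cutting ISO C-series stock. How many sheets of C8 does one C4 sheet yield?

16

Each ISO step halves the sheet: 1 × C4 → 2 × C5 → 4 × C6 → 8 × C7 → …
From C4 to C8 is 4 halving steps: 2^4 = 16.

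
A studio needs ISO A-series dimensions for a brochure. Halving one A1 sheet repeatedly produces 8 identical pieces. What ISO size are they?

A4

8 = 2^3, so 3 halving steps.
A1 → A2 → … → A4 after 3 steps.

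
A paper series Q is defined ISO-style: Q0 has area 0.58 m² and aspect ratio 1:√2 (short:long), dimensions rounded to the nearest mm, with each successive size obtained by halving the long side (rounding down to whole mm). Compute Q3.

226 × 320 mm

Let Q0's short side be w mm. w · w√2 = 0.58 m² = 580,000 mm², so w ≈ 640.4 mm and w√2 ≈ 905.7 mm → Q0 = 640 × 906 mm.
Q1: ⌊906/2⌋ × 640 = 453 × 640 mm
Q2: ⌊640/2⌋ × 453 = 320 × 453 mm
Q3: ⌊453/2⌋ × 320 = 226 × 320 mm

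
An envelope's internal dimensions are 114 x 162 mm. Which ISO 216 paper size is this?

C6 (114 × 162 mm)

Aspect ratio 162/114 ≈ 1.421 — close to the ISO √2 ≈ 1.414.
In the C-series (envelope sizes, between A and B): C6 = 114 × 162 mm.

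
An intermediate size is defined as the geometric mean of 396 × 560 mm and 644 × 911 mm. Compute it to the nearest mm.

505 × 714 mm

Short side: √(396 · 644) = √255024 ≈ 505.0 → 505 mm
Long side: √(560 · 911) = √510160 ≈ 714.3 → 714 mm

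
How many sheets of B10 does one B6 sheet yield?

B6 = 125 × 176 mm; B10 = 31 × 44 mm.
Each halving step doubles the count; 4 steps from B6 to B10.
2^4 = 16.

16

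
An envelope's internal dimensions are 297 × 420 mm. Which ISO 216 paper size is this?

Aspect ratio 420/297 ≈ 1.414 — close to the ISO √2 ≈ 1.414.
In the A-series (A0 area = 1 m²): A3 = 297 × 420 mm.

A3 (297 × 420 mm)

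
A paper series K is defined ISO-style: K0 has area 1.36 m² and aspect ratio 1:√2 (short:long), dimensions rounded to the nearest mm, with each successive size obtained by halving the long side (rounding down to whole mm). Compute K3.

Let K0's short side be w mm. w · w√2 = 1.36 m² = 1,360,000 mm², so w ≈ 980.6 mm and w√2 ≈ 1386.8 mm → K0 = 981 × 1387 mm.
K1: ⌊1387/2⌋ × 981 = 693 × 981 mm
K2: ⌊981/2⌋ × 693 = 490 × 693 mm
K3: ⌊693/2⌋ × 490 = 346 × 490 mm

346 × 490 mm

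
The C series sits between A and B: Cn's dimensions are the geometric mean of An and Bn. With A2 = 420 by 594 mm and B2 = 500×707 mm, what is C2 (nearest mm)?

458 × 648 mm

Short side: √(420 · 500) = √210000 ≈ 458.3 → 458 mm
Long side: √(594 · 707) = √419958 ≈ 648.0 → 648 mm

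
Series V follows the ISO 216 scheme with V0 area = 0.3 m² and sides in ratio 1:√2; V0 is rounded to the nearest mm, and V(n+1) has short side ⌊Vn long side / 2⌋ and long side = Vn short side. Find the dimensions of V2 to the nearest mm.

Let V0's short side be w mm. w · w√2 = 0.3 m² = 300,000 mm², so w ≈ 460.6 mm and w√2 ≈ 651.4 mm → V0 = 461 × 651 mm.
V1: ⌊651/2⌋ × 461 = 325 × 461 mm
V2: ⌊461/2⌋ × 325 = 230 × 325 mm

230 × 325 mm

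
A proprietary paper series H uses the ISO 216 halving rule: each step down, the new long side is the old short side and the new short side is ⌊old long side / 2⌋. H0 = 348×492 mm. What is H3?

H1: ⌊492/2⌋ × 348 = 246 × 348 mm
H2: ⌊348/2⌋ × 246 = 174 × 246 mm
H3: ⌊246/2⌋ × 174 = 123 × 174 mm

123 × 174 mm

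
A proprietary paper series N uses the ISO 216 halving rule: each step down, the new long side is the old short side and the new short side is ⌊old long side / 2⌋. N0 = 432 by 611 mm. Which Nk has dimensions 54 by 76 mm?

N0: 432 × 611 mm
N1: 305 × 432 mm
N2: 216 × 305 mm
N3: 152 × 216 mm
N4: 108 × 152 mm
N5: 76 × 108 mm
N6: 54 × 76 mm
N7: 38 × 54 mm
→ matches N6.

N6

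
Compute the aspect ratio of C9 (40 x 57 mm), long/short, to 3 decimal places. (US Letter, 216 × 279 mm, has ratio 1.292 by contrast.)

57 / 40 = 1.425
ISO 216 targets √2 ≈ 1.414; the +0.011 deviation is from mm rounding.

1.425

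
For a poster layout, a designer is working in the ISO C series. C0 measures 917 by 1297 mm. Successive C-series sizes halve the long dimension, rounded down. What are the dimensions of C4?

C1: ⌊1297/2⌋ × 917 = 648 × 917 mm
C2: ⌊917/2⌋ × 648 = 458 × 648 mm
C3: ⌊648/2⌋ × 458 = 324 × 458 mm
C4: ⌊458/2⌋ × 324 = 229 × 324 mm

229 × 324 mm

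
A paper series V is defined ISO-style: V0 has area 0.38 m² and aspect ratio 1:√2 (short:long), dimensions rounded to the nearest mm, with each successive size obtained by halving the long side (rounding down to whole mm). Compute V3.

Let V0's short side be w mm. w · w√2 = 0.38 m² = 380,000 mm², so w ≈ 518.4 mm and w√2 ≈ 733.1 mm → V0 = 518 × 733 mm.
V1: ⌊733/2⌋ × 518 = 366 × 518 mm
V2: ⌊518/2⌋ × 366 = 259 × 366 mm
V3: ⌊366/2⌋ × 259 = 183 × 259 mm

183 × 259 mm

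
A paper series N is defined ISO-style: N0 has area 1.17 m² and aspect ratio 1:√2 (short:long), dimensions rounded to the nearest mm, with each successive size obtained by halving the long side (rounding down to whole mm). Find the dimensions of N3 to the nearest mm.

321 × 455 mm

Let N0's short side be w mm. w · w√2 = 1.17 m² = 1,170,000 mm², so w ≈ 909.6 mm and w√2 ≈ 1286.3 mm → N0 = 910 × 1286 mm.
N1: ⌊1286/2⌋ × 910 = 643 × 910 mm
N2: ⌊910/2⌋ × 643 = 455 × 643 mm
N3: ⌊643/2⌋ × 455 = 321 × 455 mm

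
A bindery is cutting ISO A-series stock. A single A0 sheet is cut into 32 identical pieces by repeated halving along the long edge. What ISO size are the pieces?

A5

32 = 2^5, so 5 halving steps.
A0 → A1 → … → A5 after 5 steps.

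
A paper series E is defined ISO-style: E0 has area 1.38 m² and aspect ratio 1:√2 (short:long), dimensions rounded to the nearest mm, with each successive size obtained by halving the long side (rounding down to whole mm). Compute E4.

Let E0's short side be w mm. w · w√2 = 1.38 m² = 1,380,000 mm², so w ≈ 987.8 mm and w√2 ≈ 1397.0 mm → E0 = 988 × 1397 mm.
E1: ⌊1397/2⌋ × 988 = 698 × 988 mm
E2: ⌊988/2⌋ × 698 = 494 × 698 mm
E3: ⌊698/2⌋ × 494 = 349 × 494 mm
E4: ⌊494/2⌋ × 349 = 247 × 349 mm

247 × 349 mm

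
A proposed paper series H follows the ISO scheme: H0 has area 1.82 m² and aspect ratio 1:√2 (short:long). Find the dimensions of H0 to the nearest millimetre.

1134 × 1604 mm

Let the short side be w mm. Then w · w√2 = 1.82 m² = 1,820,000 mm².
w² = 1,820,000/√2, so w ≈ 1134.4 mm; long side = w√2 ≈ 1604.3 mm.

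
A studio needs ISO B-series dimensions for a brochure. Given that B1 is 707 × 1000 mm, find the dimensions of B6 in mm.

125 × 176 mm

B2: ⌊1000/2⌋ × 707 = 500 × 707 mm
B3: ⌊707/2⌋ × 500 = 353 × 500 mm
B4: ⌊500/2⌋ × 353 = 250 × 353 mm
B5: ⌊353/2⌋ × 250 = 176 × 250 mm
B6: ⌊250/2⌋ × 176 = 125 × 176 mm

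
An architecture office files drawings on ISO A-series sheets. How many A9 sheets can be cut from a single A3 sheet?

64

A3 = 297 × 420 mm; A9 = 37 × 52 mm.
Each halving step doubles the count; 6 steps from A3 to A9.
2^6 = 64.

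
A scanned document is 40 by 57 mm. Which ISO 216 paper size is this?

C9 (40 × 57 mm)

Aspect ratio 57/40 ≈ 1.425 — close to the ISO √2 ≈ 1.414.
In the C-series (envelope sizes, between A and B): C9 = 40 × 57 mm.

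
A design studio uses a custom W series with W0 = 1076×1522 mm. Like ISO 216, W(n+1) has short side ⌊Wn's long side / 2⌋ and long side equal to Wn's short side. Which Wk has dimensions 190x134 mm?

W6

W0: 1076 × 1522 mm
W1: 761 × 1076 mm
W2: 538 × 761 mm
W3: 380 × 538 mm
W4: 269 × 380 mm
W5: 190 × 269 mm
W6: 134 × 190 mm
W7: 95 × 134 mm
→ matches W6.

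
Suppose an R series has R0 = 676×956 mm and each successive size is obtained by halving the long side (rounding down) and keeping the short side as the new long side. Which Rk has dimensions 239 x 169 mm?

R4

R0: 676 × 956 mm
R1: 478 × 676 mm
R2: 338 × 478 mm
R3: 239 × 338 mm
R4: 169 × 239 mm
R5: 119 × 169 mm
→ matches R4.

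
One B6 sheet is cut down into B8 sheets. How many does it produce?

B6 = 125 × 176 mm; B8 = 62 × 88 mm.
Each halving step doubles the count; 2 steps from B6 to B8.
2^2 = 4.

4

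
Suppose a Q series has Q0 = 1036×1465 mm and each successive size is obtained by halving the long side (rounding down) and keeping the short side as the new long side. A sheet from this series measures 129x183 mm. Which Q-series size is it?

Q6

Q0: 1036 × 1465 mm
Q1: 732 × 1036 mm
Q2: 518 × 732 mm
Q3: 366 × 518 mm
Q4: 259 × 366 mm
Q5: 183 × 259 mm
Q6: 129 × 183 mm
Q7: 91 × 129 mm
→ matches Q6.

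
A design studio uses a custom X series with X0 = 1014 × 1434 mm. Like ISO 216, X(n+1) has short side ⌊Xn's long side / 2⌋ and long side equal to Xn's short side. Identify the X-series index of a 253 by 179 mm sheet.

X0: 1014 × 1434 mm
X1: 717 × 1014 mm
X2: 507 × 717 mm
X3: 358 × 507 mm
X4: 253 × 358 mm
X5: 179 × 253 mm
X6: 126 × 179 mm
→ matches X5.

X5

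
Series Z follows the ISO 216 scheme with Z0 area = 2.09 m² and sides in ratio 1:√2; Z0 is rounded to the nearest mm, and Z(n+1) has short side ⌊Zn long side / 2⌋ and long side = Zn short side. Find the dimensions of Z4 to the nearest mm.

304 × 429 mm

Let Z0's short side be w mm. w · w√2 = 2.09 m² = 2,090,000 mm², so w ≈ 1215.7 mm and w√2 ≈ 1719.2 mm → Z0 = 1216 × 1719 mm.
Z1: ⌊1719/2⌋ × 1216 = 859 × 1216 mm
Z2: ⌊1216/2⌋ × 859 = 608 × 859 mm
Z3: ⌊859/2⌋ × 608 = 429 × 608 mm
Z4: ⌊608/2⌋ × 429 = 304 × 429 mm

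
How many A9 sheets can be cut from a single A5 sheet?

Each ISO step halves the sheet: 1 × A5 → 2 × A6 → 4 × A7 → 8 × A8 → …
From A5 to A9 is 4 halving steps: 2^4 = 16.

16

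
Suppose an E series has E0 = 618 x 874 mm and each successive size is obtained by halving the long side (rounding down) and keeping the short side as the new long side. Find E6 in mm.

77 × 109 mm

E1 = 437 × 618 mm (from E0 by 1 halving).
E2: ⌊618/2⌋ × 437 = 309 × 437 mm
E3: ⌊437/2⌋ × 309 = 218 × 309 mm
E4: ⌊309/2⌋ × 218 = 154 × 218 mm
E5: ⌊218/2⌋ × 154 = 109 × 154 mm
E6: ⌊154/2⌋ × 109 = 77 × 109 mm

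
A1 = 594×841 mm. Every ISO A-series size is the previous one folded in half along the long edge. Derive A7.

74 × 105 mm

A2: ⌊841/2⌋ × 594 = 420 × 594 mm
A3: ⌊594/2⌋ × 420 = 297 × 420 mm
A4: ⌊420/2⌋ × 297 = 210 × 297 mm
A5: ⌊297/2⌋ × 210 = 148 × 210 mm
A6: ⌊210/2⌋ × 148 = 105 × 148 mm
A7: ⌊148/2⌋ × 105 = 74 × 105 mm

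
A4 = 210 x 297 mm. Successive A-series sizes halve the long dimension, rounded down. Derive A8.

52 × 74 mm

A5: ⌊297/2⌋ × 210 = 148 × 210 mm
A6: ⌊210/2⌋ × 148 = 105 × 148 mm
A7: ⌊148/2⌋ × 105 = 74 × 105 mm
A8: ⌊105/2⌋ × 74 = 52 × 74 mm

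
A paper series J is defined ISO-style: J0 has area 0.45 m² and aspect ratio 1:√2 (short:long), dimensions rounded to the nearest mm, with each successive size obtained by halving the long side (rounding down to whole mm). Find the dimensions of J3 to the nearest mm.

Let J0's short side be w mm. w · w√2 = 0.45 m² = 450,000 mm², so w ≈ 564.1 mm and w√2 ≈ 797.7 mm → J0 = 564 × 798 mm.
J1: ⌊798/2⌋ × 564 = 399 × 564 mm
J2: ⌊564/2⌋ × 399 = 282 × 399 mm
J3: ⌊399/2⌋ × 282 = 199 × 282 mm

199 × 282 mm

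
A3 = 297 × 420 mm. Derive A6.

105 × 148 mm

A4: ⌊420/2⌋ × 297 = 210 × 297 mm
A5: ⌊297/2⌋ × 210 = 148 × 210 mm
A6: ⌊210/2⌋ × 148 = 105 × 148 mm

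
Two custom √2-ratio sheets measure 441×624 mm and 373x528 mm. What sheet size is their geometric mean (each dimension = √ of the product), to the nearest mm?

Short side: √(441 · 373) = √164493 ≈ 405.6 → 406 mm
Long side: √(624 · 528) = √329472 ≈ 574.0 → 574 mm

406 × 574 mm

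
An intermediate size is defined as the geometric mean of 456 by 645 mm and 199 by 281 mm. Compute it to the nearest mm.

301 × 426 mm

Short side: √(456 · 199) = √90744 ≈ 301.2 → 301 mm
Long side: √(645 · 281) = √181245 ≈ 425.7 → 426 mm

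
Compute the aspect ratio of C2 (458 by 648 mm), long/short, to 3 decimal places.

648 / 458 = 1.415
Matches √2 ≈ 1.414 — the ISO 216 defining ratio.

1.415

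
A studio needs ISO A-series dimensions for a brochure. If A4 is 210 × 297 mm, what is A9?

37 × 52 mm

A5: ⌊297/2⌋ × 210 = 148 × 210 mm
A6: ⌊210/2⌋ × 148 = 105 × 148 mm
A7: ⌊148/2⌋ × 105 = 74 × 105 mm
A8: ⌊105/2⌋ × 74 = 52 × 74 mm
A9: ⌊74/2⌋ × 52 = 37 × 52 mm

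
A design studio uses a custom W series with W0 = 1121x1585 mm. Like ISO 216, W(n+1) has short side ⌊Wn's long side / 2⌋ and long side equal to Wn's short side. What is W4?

W1: ⌊1585/2⌋ × 1121 = 792 × 1121 mm
W2: ⌊1121/2⌋ × 792 = 560 × 792 mm
W3: ⌊792/2⌋ × 560 = 396 × 560 mm
W4: ⌊560/2⌋ × 396 = 280 × 396 mm

280 × 396 mm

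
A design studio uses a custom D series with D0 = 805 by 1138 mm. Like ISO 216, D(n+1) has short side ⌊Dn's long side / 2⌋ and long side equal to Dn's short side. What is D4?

D1: ⌊1138/2⌋ × 805 = 569 × 805 mm
D2: ⌊805/2⌋ × 569 = 402 × 569 mm
D3: ⌊569/2⌋ × 402 = 284 × 402 mm
D4: ⌊402/2⌋ × 284 = 201 × 284 mm

201 × 284 mm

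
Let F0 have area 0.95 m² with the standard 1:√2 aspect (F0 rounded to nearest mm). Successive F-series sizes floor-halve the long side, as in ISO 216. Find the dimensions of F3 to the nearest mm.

289 × 410 mm

Let F0's short side be w mm. w · w√2 = 0.95 m² = 950,000 mm², so w ≈ 819.6 mm and w√2 ≈ 1159.1 mm → F0 = 820 × 1159 mm.
F1: ⌊1159/2⌋ × 820 = 579 × 820 mm
F2: ⌊820/2⌋ × 579 = 410 × 579 mm
F3: ⌊579/2⌋ × 410 = 289 × 410 mm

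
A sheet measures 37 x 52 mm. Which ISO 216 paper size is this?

Aspect ratio 52/37 ≈ 1.405 — close to the ISO √2 ≈ 1.414.
In the A-series (A0 area = 1 m²): A9 = 37 × 52 mm.

A9 (37 × 52 mm)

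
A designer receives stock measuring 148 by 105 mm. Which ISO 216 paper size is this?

Aspect ratio 148/105 ≈ 1.410 — close to the ISO √2 ≈ 1.414.
In the A-series (A0 area = 1 m²): A6 = 105 × 148 mm.

A6 (105 × 148 mm)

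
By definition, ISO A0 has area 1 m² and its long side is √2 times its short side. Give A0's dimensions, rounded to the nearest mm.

Let the short side be w mm. Then the long side is w√2 and w · w√2 = 10⁶ mm².
w² = 10⁶/√2, so w = 1000 / 2^(1/4) ≈ 840.9 mm; long side = 1000 · 2^(1/4) ≈ 1189.2 mm.

841 × 1189 mm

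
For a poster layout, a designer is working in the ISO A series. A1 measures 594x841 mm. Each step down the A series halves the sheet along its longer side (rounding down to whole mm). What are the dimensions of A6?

105 × 148 mm

A2: ⌊841/2⌋ × 594 = 420 × 594 mm
A3: ⌊594/2⌋ × 420 = 297 × 420 mm
A4: ⌊420/2⌋ × 297 = 210 × 297 mm
A5: ⌊297/2⌋ × 210 = 148 × 210 mm
A6: ⌊210/2⌋ × 148 = 105 × 148 mm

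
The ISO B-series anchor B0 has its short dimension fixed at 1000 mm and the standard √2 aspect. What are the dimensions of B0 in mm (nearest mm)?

1000 × 1414 mm

Short side = 1000 mm; long side = 1000√2 ≈ 1414.2 mm.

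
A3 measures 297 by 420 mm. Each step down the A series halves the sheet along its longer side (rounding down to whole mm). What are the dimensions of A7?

A4: ⌊420/2⌋ × 297 = 210 × 297 mm
A5: ⌊297/2⌋ × 210 = 148 × 210 mm
A6: ⌊210/2⌋ × 148 = 105 × 148 mm
A7: ⌊148/2⌋ × 105 = 74 × 105 mm

74 × 105 mm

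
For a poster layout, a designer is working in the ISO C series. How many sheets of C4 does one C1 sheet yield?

Each ISO step halves the sheet: 1 × C1 → 2 × C2 → 4 × C3 → 8 × C4
From C1 to C4 is 3 halving steps: 2^3 = 8.

8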